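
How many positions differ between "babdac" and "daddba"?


Comparing "babdac" and "daddba" position by position:
  Position 0: 'b' vs 'd' => DIFFER
  Position 1: 'a' vs 'a' => same
  Position 2: 'b' vs 'd' => DIFFER
  Position 3: 'd' vs 'd' => same
  Position 4: 'a' vs 'b' => DIFFER
  Position 5: 'c' vs 'a' => DIFFER
Positions that differ: 4

4


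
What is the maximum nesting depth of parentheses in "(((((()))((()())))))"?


Input: "(((((()))((()())))))"
Tracking depth:
  Position 0 '(': depth becomes 1
  Position 1 '(': depth becomes 2
  Position 2 '(': depth becomes 3
  Position 3 '(': depth becomes 4
  Position 4 '(': depth becomes 5
  Position 5 '(': depth becomes 6
  Position 6 ')': depth becomes 5
  Position 7 ')': depth becomes 4
  Position 8 ')': depth becomes 3
  Position 9 '(': depth becomes 4
  Position 10 '(': depth becomes 5
  Position 11 '(': depth becomes 6
  Position 12 ')': depth becomes 5
  Position 13 '(': depth becomes 6
  Position 14 ')': depth becomes 5
  Position 15 ')': depth becomes 4
  Position 16 ')': depth becomes 3
  Position 17 ')': depth becomes 2
  Position 18 ')': depth becomes 1
  Position 19 ')': depth becomes 0
Maximum depth reached: 6

6


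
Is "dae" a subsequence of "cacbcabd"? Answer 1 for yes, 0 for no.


Check if "dae" is a subsequence of "cacbcabd"
Greedy scan:
  Position 0 ('c'): no match needed
  Position 1 ('a'): no match needed
  Position 2 ('c'): no match needed
  Position 3 ('b'): no match needed
  Position 4 ('c'): no match needed
  Position 5 ('a'): no match needed
  Position 6 ('b'): no match needed
  Position 7 ('d'): matches sub[0] = 'd'
Only matched 1/3 characters => not a subsequence

0


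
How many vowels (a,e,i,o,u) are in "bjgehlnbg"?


Input: bjgehlnbg
Checking each character:
  'b' at position 0: consonant
  'j' at position 1: consonant
  'g' at position 2: consonant
  'e' at position 3: vowel (running total: 1)
  'h' at position 4: consonant
  'l' at position 5: consonant
  'n' at position 6: consonant
  'b' at position 7: consonant
  'g' at position 8: consonant
Total vowels: 1

1


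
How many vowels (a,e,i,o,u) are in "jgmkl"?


Input: jgmkl
Checking each character:
  'j' at position 0: consonant
  'g' at position 1: consonant
  'm' at position 2: consonant
  'k' at position 3: consonant
  'l' at position 4: consonant
Total vowels: 0

0


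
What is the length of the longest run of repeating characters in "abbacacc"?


Input: "abbacacc"
Scanning for longest run:
  Position 1 ('b'): new char, reset run to 1
  Position 2 ('b'): continues run of 'b', length=2
  Position 3 ('a'): new char, reset run to 1
  Position 4 ('c'): new char, reset run to 1
  Position 5 ('a'): new char, reset run to 1
  Position 6 ('c'): new char, reset run to 1
  Position 7 ('c'): continues run of 'c', length=2
Longest run: 'b' with length 2

2


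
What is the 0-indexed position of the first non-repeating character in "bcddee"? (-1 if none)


Input: bcddee
Character frequencies:
  'b': 1
  'c': 1
  'd': 2
  'e': 2
Scanning left to right for freq == 1:
  Position 0 ('b'): unique! => answer = 0

0


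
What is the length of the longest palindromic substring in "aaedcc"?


Input: "aaedcc"
Checking substrings for palindromes:
  [0:2] "aa" (len 2) => palindrome
  [4:6] "cc" (len 2) => palindrome
Longest palindromic substring: "aa" with length 2

2


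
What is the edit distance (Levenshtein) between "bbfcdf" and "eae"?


Computing edit distance: "bbfcdf" -> "eae"
DP table:
           e    a    e
      0    1    2    3
  b   1    1    2    3
  b   2    2    2    3
  f   3    3    3    3
  c   4    4    4    4
  d   5    5    5    5
  f   6    6    6    6
Edit distance = dp[6][3] = 6

6


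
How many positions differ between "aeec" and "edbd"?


Comparing "aeec" and "edbd" position by position:
  Position 0: 'a' vs 'e' => DIFFER
  Position 1: 'e' vs 'd' => DIFFER
  Position 2: 'e' vs 'b' => DIFFER
  Position 3: 'c' vs 'd' => DIFFER
Positions that differ: 4

4


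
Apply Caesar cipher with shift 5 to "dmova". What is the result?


Caesar cipher: shift "dmova" by 5
  'd' (pos 3) + 5 = pos 8 = 'i'
  'm' (pos 12) + 5 = pos 17 = 'r'
  'o' (pos 14) + 5 = pos 19 = 't'
  'v' (pos 21) + 5 = pos 0 = 'a'
  'a' (pos 0) + 5 = pos 5 = 'f'
Result: irtaf

irtaf


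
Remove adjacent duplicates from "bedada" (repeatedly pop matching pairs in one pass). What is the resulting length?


Input: bedada
Stack-based adjacent duplicate removal:
  Read 'b': push. Stack: b
  Read 'e': push. Stack: be
  Read 'd': push. Stack: bed
  Read 'a': push. Stack: beda
  Read 'd': push. Stack: bedad
  Read 'a': push. Stack: bedada
Final stack: "bedada" (length 6)

6


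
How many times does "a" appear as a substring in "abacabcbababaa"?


Searching for "a" in "abacabcbababaa"
Scanning each position:
  Position 0: "a" => MATCH
  Position 1: "b" => no
  Position 2: "a" => MATCH
  Position 3: "c" => no
  Position 4: "a" => MATCH
  Position 5: "b" => no
  Position 6: "c" => no
  Position 7: "b" => no
  Position 8: "a" => MATCH
  Position 9: "b" => no
  Position 10: "a" => MATCH
  Position 11: "b" => no
  Position 12: "a" => MATCH
  Position 13: "a" => MATCH
Total occurrences: 7

7


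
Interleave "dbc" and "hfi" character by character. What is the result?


Interleaving "dbc" and "hfi":
  Position 0: 'd' from first, 'h' from second => "dh"
  Position 1: 'b' from first, 'f' from second => "bf"
  Position 2: 'c' from first, 'i' from second => "ci"
Result: dhbfci

dhbfci


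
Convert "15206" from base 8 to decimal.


Input: "15206" in base 8
Positional expansion:
  Digit '1' (value 1) x 8^4 = 4096
  Digit '5' (value 5) x 8^3 = 2560
  Digit '2' (value 2) x 8^2 = 128
  Digit '0' (value 0) x 8^1 = 0
  Digit '6' (value 6) x 8^0 = 6
Sum = 6790

6790


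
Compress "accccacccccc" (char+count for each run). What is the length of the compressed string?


Input: accccacccccc
Runs:
  'a' x 1 => "a1"
  'c' x 4 => "c4"
  'a' x 1 => "a1"
  'c' x 6 => "c6"
Compressed: "a1c4a1c6"
Compressed length: 8

8


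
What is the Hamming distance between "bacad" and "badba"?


Comparing "bacad" and "badba" position by position:
  Position 0: 'b' vs 'b' => same
  Position 1: 'a' vs 'a' => same
  Position 2: 'c' vs 'd' => differ
  Position 3: 'a' vs 'b' => differ
  Position 4: 'd' vs 'a' => differ
Total differences (Hamming distance): 3

3


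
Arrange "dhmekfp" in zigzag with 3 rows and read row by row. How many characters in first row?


Zigzag "dhmekfp" into 3 rows:
Placing characters:
  'd' => row 0
  'h' => row 1
  'm' => row 2
  'e' => row 1
  'k' => row 0
  'f' => row 1
  'p' => row 2
Rows:
  Row 0: "dk"
  Row 1: "hef"
  Row 2: "mp"
First row length: 2

2


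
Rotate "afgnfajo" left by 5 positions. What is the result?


Input: "afgnfajo", rotate left by 5
First 5 characters: "afgnf"
Remaining characters: "ajo"
Concatenate remaining + first: "ajo" + "afgnf" = "ajoafgnf"

ajoafgnf


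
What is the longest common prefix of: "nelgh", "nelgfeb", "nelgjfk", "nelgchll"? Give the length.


Words: nelgh, nelgfeb, nelgjfk, nelgchll
  Position 0: all 'n' => match
  Position 1: all 'e' => match
  Position 2: all 'l' => match
  Position 3: all 'g' => match
  Position 4: ('h', 'f', 'j', 'c') => mismatch, stop
LCP = "nelg" (length 4)

4


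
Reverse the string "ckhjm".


Input: ckhjm
Reading characters right to left:
  Position 4: 'm'
  Position 3: 'j'
  Position 2: 'h'
  Position 1: 'k'
  Position 0: 'c'
Reversed: mjhkc

mjhkc


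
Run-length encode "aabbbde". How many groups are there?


Input: aabbbde
Scanning for consecutive runs:
  Group 1: 'a' x 2 (positions 0-1)
  Group 2: 'b' x 3 (positions 2-4)
  Group 3: 'd' x 1 (positions 5-5)
  Group 4: 'e' x 1 (positions 6-6)
Total groups: 4

4


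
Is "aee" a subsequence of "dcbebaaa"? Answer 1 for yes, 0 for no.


Check if "aee" is a subsequence of "dcbebaaa"
Greedy scan:
  Position 0 ('d'): no match needed
  Position 1 ('c'): no match needed
  Position 2 ('b'): no match needed
  Position 3 ('e'): no match needed
  Position 4 ('b'): no match needed
  Position 5 ('a'): matches sub[0] = 'a'
  Position 6 ('a'): no match needed
  Position 7 ('a'): no match needed
Only matched 1/3 characters => not a subsequence

0


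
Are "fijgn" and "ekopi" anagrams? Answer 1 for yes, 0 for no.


Strings: "fijgn", "ekopi"
Sorted first:  fgijn
Sorted second: eikop
Differ at position 0: 'f' vs 'e' => not anagrams

0


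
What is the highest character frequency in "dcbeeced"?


Input: dcbeeced
Character counts:
  'b': 1
  'c': 2
  'd': 2
  'e': 3
Maximum frequency: 3

3


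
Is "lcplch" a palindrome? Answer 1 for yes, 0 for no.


Input: lcplch
Reversed: hclpcl
  Compare pos 0 ('l') with pos 5 ('h'): MISMATCH
  Compare pos 1 ('c') with pos 4 ('c'): match
  Compare pos 2 ('p') with pos 3 ('l'): MISMATCH
Result: not a palindrome

0


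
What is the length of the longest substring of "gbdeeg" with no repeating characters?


Input: "gbdeeg"
Sliding window (track last position of each char):
  Position 0 ('g'): window [0,0] length 1 -- new best
  Position 1 ('b'): window [0,1] length 2 -- new best
  Position 2 ('d'): window [0,2] length 3 -- new best
  Position 3 ('e'): window [0,3] length 4 -- new best
  Position 4 ('e'): repeat (last at 3), move window start to 4
  Position 4 ('e'): window [4,4] length 1
  Position 5 ('g'): window [4,5] length 2
Longest substring with no repeats: "gbde" with length 4

4


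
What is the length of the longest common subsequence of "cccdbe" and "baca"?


LCS of "cccdbe" and "baca"
DP table:
           b    a    c    a
      0    0    0    0    0
  c   0    0    0    1    1
  c   0    0    0    1    1
  c   0    0    0    1    1
  d   0    0    0    1    1
  b   0    1    1    1    1
  e   0    1    1    1    1
LCS length = dp[6][4] = 1

1


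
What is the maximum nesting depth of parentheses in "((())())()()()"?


Input: "((())())()()()"
Tracking depth:
  Position 0 '(': depth becomes 1
  Position 1 '(': depth becomes 2
  Position 2 '(': depth becomes 3
  Position 3 ')': depth becomes 2
  Position 4 ')': depth becomes 1
  Position 5 '(': depth becomes 2
  Position 6 ')': depth becomes 1
  Position 7 ')': depth becomes 0
  Position 8 '(': depth becomes 1
  Position 9 ')': depth becomes 0
  Position 10 '(': depth becomes 1
  Position 11 ')': depth becomes 0
  Position 12 '(': depth becomes 1
  Position 13 ')': depth becomes 0
Maximum depth reached: 3

3


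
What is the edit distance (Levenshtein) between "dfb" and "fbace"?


Computing edit distance: "dfb" -> "fbace"
DP table:
           f    b    a    c    e
      0    1    2    3    4    5
  d   1    1    2    3    4    5
  f   2    1    2    3    4    5
  b   3    2    1    2    3    4
Edit distance = dp[3][5] = 4

4


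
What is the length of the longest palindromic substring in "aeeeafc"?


Input: "aeeeafc"
Checking substrings for palindromes:
  [0:5] "aeeea" (len 5) => palindrome
  [1:4] "eee" (len 3) => palindrome
  [1:3] "ee" (len 2) => palindrome
  [2:4] "ee" (len 2) => palindrome
Longest palindromic substring: "aeeea" with length 5

5


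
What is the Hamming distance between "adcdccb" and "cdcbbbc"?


Comparing "adcdccb" and "cdcbbbc" position by position:
  Position 0: 'a' vs 'c' => differ
  Position 1: 'd' vs 'd' => same
  Position 2: 'c' vs 'c' => same
  Position 3: 'd' vs 'b' => differ
  Position 4: 'c' vs 'b' => differ
  Position 5: 'c' vs 'b' => differ
  Position 6: 'b' vs 'c' => differ
Total differences (Hamming distance): 5

5


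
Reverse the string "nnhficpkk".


Input: nnhficpkk
Reading characters right to left:
  Position 8: 'k'
  Position 7: 'k'
  Position 6: 'p'
  Position 5: 'c'
  Position 4: 'i'
  Position 3: 'f'
  Position 2: 'h'
  Position 1: 'n'
  Position 0: 'n'
Reversed: kkpcifhnn

kkpcifhnn


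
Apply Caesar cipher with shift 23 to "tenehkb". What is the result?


Caesar cipher: shift "tenehkb" by 23
  't' (pos 19) + 23 = pos 16 = 'q'
  'e' (pos 4) + 23 = pos 1 = 'b'
  'n' (pos 13) + 23 = pos 10 = 'k'
  'e' (pos 4) + 23 = pos 1 = 'b'
  'h' (pos 7) + 23 = pos 4 = 'e'
  'k' (pos 10) + 23 = pos 7 = 'h'
  'b' (pos 1) + 23 = pos 24 = 'y'
Result: qbkbehy

qbkbehy


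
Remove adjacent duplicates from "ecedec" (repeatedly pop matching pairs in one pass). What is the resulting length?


Input: ecedec
Stack-based adjacent duplicate removal:
  Read 'e': push. Stack: e
  Read 'c': push. Stack: ec
  Read 'e': push. Stack: ece
  Read 'd': push. Stack: eced
  Read 'e': push. Stack: ecede
  Read 'c': push. Stack: ecedec
Final stack: "ecedec" (length 6)

6


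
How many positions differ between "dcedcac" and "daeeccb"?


Comparing "dcedcac" and "daeeccb" position by position:
  Position 0: 'd' vs 'd' => same
  Position 1: 'c' vs 'a' => DIFFER
  Position 2: 'e' vs 'e' => same
  Position 3: 'd' vs 'e' => DIFFER
  Position 4: 'c' vs 'c' => same
  Position 5: 'a' vs 'c' => DIFFER
  Position 6: 'c' vs 'b' => DIFFER
Positions that differ: 4

4


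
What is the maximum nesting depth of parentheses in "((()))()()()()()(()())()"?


Input: "((()))()()()()()(()())()"
Tracking depth:
  Position 0 '(': depth becomes 1
  Position 1 '(': depth becomes 2
  Position 2 '(': depth becomes 3
  Position 3 ')': depth becomes 2
  Position 4 ')': depth becomes 1
  Position 5 ')': depth becomes 0
  Position 6 '(': depth becomes 1
  Position 7 ')': depth becomes 0
  Position 8 '(': depth becomes 1
  Position 9 ')': depth becomes 0
  Position 10 '(': depth becomes 1
  Position 11 ')': depth becomes 0
  Position 12 '(': depth becomes 1
  Position 13 ')': depth becomes 0
  Position 14 '(': depth becomes 1
  Position 15 ')': depth becomes 0
  Position 16 '(': depth becomes 1
  Position 17 '(': depth becomes 2
  Position 18 ')': depth becomes 1
  Position 19 '(': depth becomes 2
  Position 20 ')': depth becomes 1
  Position 21 ')': depth becomes 0
  Position 22 '(': depth becomes 1
  Position 23 ')': depth becomes 0
Maximum depth reached: 3

3


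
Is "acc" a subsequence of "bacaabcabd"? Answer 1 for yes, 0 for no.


Check if "acc" is a subsequence of "bacaabcabd"
Greedy scan:
  Position 0 ('b'): no match needed
  Position 1 ('a'): matches sub[0] = 'a'
  Position 2 ('c'): matches sub[1] = 'c'
  Position 3 ('a'): no match needed
  Position 4 ('a'): no match needed
  Position 5 ('b'): no match needed
  Position 6 ('c'): matches sub[2] = 'c'
  Position 7 ('a'): no match needed
  Position 8 ('b'): no match needed
  Position 9 ('d'): no match needed
All 3 characters matched => is a subsequence

1


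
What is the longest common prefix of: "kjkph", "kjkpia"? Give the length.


Words: kjkph, kjkpia
  Position 0: all 'k' => match
  Position 1: all 'j' => match
  Position 2: all 'k' => match
  Position 3: all 'p' => match
  Position 4: ('h', 'i') => mismatch, stop
LCP = "kjkp" (length 4)

4


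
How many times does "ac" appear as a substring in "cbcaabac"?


Searching for "ac" in "cbcaabac"
Scanning each position:
  Position 0: "cb" => no
  Position 1: "bc" => no
  Position 2: "ca" => no
  Position 3: "aa" => no
  Position 4: "ab" => no
  Position 5: "ba" => no
  Position 6: "ac" => MATCH
Total occurrences: 1

1


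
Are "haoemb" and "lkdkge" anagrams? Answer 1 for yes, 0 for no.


Strings: "haoemb", "lkdkge"
Sorted first:  abehmo
Sorted second: degkkl
Differ at position 0: 'a' vs 'd' => not anagrams

0


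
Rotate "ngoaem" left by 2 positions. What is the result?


Input: "ngoaem", rotate left by 2
First 2 characters: "ng"
Remaining characters: "oaem"
Concatenate remaining + first: "oaem" + "ng" = "oaemng"

oaemng


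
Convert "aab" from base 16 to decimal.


Input: "aab" in base 16
Positional expansion:
  Digit 'a' (value 10) x 16^2 = 2560
  Digit 'a' (value 10) x 16^1 = 160
  Digit 'b' (value 11) x 16^0 = 11
Sum = 2731

2731


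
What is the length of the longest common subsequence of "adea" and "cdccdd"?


LCS of "adea" and "cdccdd"
DP table:
           c    d    c    c    d    d
      0    0    0    0    0    0    0
  a   0    0    0    0    0    0    0
  d   0    0    1    1    1    1    1
  e   0    0    1    1    1    1    1
  a   0    0    1    1    1    1    1
LCS length = dp[4][6] = 1

1


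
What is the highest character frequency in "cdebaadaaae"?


Input: cdebaadaaae
Character counts:
  'a': 5
  'b': 1
  'c': 1
  'd': 2
  'e': 2
Maximum frequency: 5

5


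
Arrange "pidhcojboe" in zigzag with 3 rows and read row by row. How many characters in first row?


Zigzag "pidhcojboe" into 3 rows:
Placing characters:
  'p' => row 0
  'i' => row 1
  'd' => row 2
  'h' => row 1
  'c' => row 0
  'o' => row 1
  'j' => row 2
  'b' => row 1
  'o' => row 0
  'e' => row 1
Rows:
  Row 0: "pco"
  Row 1: "ihobe"
  Row 2: "dj"
First row length: 3

3


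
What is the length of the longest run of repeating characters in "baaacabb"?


Input: "baaacabb"
Scanning for longest run:
  Position 1 ('a'): new char, reset run to 1
  Position 2 ('a'): continues run of 'a', length=2
  Position 3 ('a'): continues run of 'a', length=3
  Position 4 ('c'): new char, reset run to 1
  Position 5 ('a'): new char, reset run to 1
  Position 6 ('b'): new char, reset run to 1
  Position 7 ('b'): continues run of 'b', length=2
Longest run: 'a' with length 3

3


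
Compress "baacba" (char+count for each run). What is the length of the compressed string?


Input: baacba
Runs:
  'b' x 1 => "b1"
  'a' x 2 => "a2"
  'c' x 1 => "c1"
  'b' x 1 => "b1"
  'a' x 1 => "a1"
Compressed: "b1a2c1b1a1"
Compressed length: 10

10


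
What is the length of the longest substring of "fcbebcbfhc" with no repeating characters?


Input: "fcbebcbfhc"
Sliding window (track last position of each char):
  Position 0 ('f'): window [0,0] length 1 -- new best
  Position 1 ('c'): window [0,1] length 2 -- new best
  Position 2 ('b'): window [0,2] length 3 -- new best
  Position 3 ('e'): window [0,3] length 4 -- new best
  Position 4 ('b'): repeat (last at 2), move window start to 3
  Position 4 ('b'): window [3,4] length 2
  Position 5 ('c'): window [3,5] length 3
  Position 6 ('b'): repeat (last at 4), move window start to 5
  Position 6 ('b'): window [5,6] length 2
  Position 7 ('f'): window [5,7] length 3
  Position 8 ('h'): window [5,8] length 4
  Position 9 ('c'): repeat (last at 5), move window start to 6
  Position 9 ('c'): window [6,9] length 4
Longest substring with no repeats: "fcbe" with length 4

4


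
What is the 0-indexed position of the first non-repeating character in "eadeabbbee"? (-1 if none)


Input: eadeabbbee
Character frequencies:
  'a': 2
  'b': 3
  'd': 1
  'e': 4
Scanning left to right for freq == 1:
  Position 0 ('e'): freq=4, skip
  Position 1 ('a'): freq=2, skip
  Position 2 ('d'): unique! => answer = 2

2


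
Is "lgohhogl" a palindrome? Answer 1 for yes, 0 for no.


Input: lgohhogl
Reversed: lgohhogl
  Compare pos 0 ('l') with pos 7 ('l'): match
  Compare pos 1 ('g') with pos 6 ('g'): match
  Compare pos 2 ('o') with pos 5 ('o'): match
  Compare pos 3 ('h') with pos 4 ('h'): match
Result: palindrome

1


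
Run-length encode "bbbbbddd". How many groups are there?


Input: bbbbbddd
Scanning for consecutive runs:
  Group 1: 'b' x 5 (positions 0-4)
  Group 2: 'd' x 3 (positions 5-7)
Total groups: 2

2


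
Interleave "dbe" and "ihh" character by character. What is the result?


Interleaving "dbe" and "ihh":
  Position 0: 'd' from first, 'i' from second => "di"
  Position 1: 'b' from first, 'h' from second => "bh"
  Position 2: 'e' from first, 'h' from second => "eh"
Result: dibheh

dibheh


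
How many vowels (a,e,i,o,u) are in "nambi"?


Input: nambi
Checking each character:
  'n' at position 0: consonant
  'a' at position 1: vowel (running total: 1)
  'm' at position 2: consonant
  'b' at position 3: consonant
  'i' at position 4: vowel (running total: 2)
Total vowels: 2

2


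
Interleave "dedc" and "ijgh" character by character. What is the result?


Interleaving "dedc" and "ijgh":
  Position 0: 'd' from first, 'i' from second => "di"
  Position 1: 'e' from first, 'j' from second => "ej"
  Position 2: 'd' from first, 'g' from second => "dg"
  Position 3: 'c' from first, 'h' from second => "ch"
Result: diejdgch

diejdgch


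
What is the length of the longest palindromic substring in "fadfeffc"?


Input: "fadfeffc"
Checking substrings for palindromes:
  [3:6] "fef" (len 3) => palindrome
  [5:7] "ff" (len 2) => palindrome
Longest palindromic substring: "fef" with length 3

3


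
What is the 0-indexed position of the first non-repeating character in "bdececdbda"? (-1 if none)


Input: bdececdbda
Character frequencies:
  'a': 1
  'b': 2
  'c': 2
  'd': 3
  'e': 2
Scanning left to right for freq == 1:
  Position 0 ('b'): freq=2, skip
  Position 1 ('d'): freq=3, skip
  Position 2 ('e'): freq=2, skip
  Position 3 ('c'): freq=2, skip
  Position 4 ('e'): freq=2, skip
  Position 5 ('c'): freq=2, skip
  Position 6 ('d'): freq=3, skip
  Position 7 ('b'): freq=2, skip
  Position 8 ('d'): freq=3, skip
  Position 9 ('a'): unique! => answer = 9

9


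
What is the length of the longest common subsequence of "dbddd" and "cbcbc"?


LCS of "dbddd" and "cbcbc"
DP table:
           c    b    c    b    c
      0    0    0    0    0    0
  d   0    0    0    0    0    0
  b   0    0    1    1    1    1
  d   0    0    1    1    1    1
  d   0    0    1    1    1    1
  d   0    0    1    1    1    1
LCS length = dp[5][5] = 1

1


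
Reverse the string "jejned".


Input: jejned
Reading characters right to left:
  Position 5: 'd'
  Position 4: 'e'
  Position 3: 'n'
  Position 2: 'j'
  Position 1: 'e'
  Position 0: 'j'
Reversed: denjej

denjej


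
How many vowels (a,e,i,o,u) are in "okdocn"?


Input: okdocn
Checking each character:
  'o' at position 0: vowel (running total: 1)
  'k' at position 1: consonant
  'd' at position 2: consonant
  'o' at position 3: vowel (running total: 2)
  'c' at position 4: consonant
  'n' at position 5: consonant
Total vowels: 2

2


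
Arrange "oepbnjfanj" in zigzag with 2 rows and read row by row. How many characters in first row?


Zigzag "oepbnjfanj" into 2 rows:
Placing characters:
  'o' => row 0
  'e' => row 1
  'p' => row 0
  'b' => row 1
  'n' => row 0
  'j' => row 1
  'f' => row 0
  'a' => row 1
  'n' => row 0
  'j' => row 1
Rows:
  Row 0: "opnfn"
  Row 1: "ebjaj"
First row length: 5

5


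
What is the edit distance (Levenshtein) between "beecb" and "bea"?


Computing edit distance: "beecb" -> "bea"
DP table:
           b    e    a
      0    1    2    3
  b   1    0    1    2
  e   2    1    0    1
  e   3    2    1    1
  c   4    3    2    2
  b   5    4    3    3
Edit distance = dp[5][3] = 3

3


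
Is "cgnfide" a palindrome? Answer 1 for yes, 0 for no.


Input: cgnfide
Reversed: edifngc
  Compare pos 0 ('c') with pos 6 ('e'): MISMATCH
  Compare pos 1 ('g') with pos 5 ('d'): MISMATCH
  Compare pos 2 ('n') with pos 4 ('i'): MISMATCH
Result: not a palindrome

0


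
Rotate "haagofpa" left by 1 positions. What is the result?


Input: "haagofpa", rotate left by 1
First 1 characters: "h"
Remaining characters: "aagofpa"
Concatenate remaining + first: "aagofpa" + "h" = "aagofpah"

aagofpah


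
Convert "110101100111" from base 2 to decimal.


Input: "110101100111" in base 2
Positional expansion:
  Digit '1' (value 1) x 2^11 = 2048
  Digit '1' (value 1) x 2^10 = 1024
  Digit '0' (value 0) x 2^9 = 0
  Digit '1' (value 1) x 2^8 = 256
  Digit '0' (value 0) x 2^7 = 0
  Digit '1' (value 1) x 2^6 = 64
  Digit '1' (value 1) x 2^5 = 32
  Digit '0' (value 0) x 2^4 = 0
  Digit '0' (value 0) x 2^3 = 0
  Digit '1' (value 1) x 2^2 = 4
  Digit '1' (value 1) x 2^1 = 2
  Digit '1' (value 1) x 2^0 = 1
Sum = 3431

3431


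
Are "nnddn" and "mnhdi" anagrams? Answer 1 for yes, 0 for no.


Strings: "nnddn", "mnhdi"
Sorted first:  ddnnn
Sorted second: dhimn
Differ at position 1: 'd' vs 'h' => not anagrams

0


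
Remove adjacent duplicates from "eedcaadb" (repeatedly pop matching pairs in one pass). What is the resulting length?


Input: eedcaadb
Stack-based adjacent duplicate removal:
  Read 'e': push. Stack: e
  Read 'e': matches stack top 'e' => pop. Stack: (empty)
  Read 'd': push. Stack: d
  Read 'c': push. Stack: dc
  Read 'a': push. Stack: dca
  Read 'a': matches stack top 'a' => pop. Stack: dc
  Read 'd': push. Stack: dcd
  Read 'b': push. Stack: dcdb
Final stack: "dcdb" (length 4)

4


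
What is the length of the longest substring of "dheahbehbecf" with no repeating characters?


Input: "dheahbehbecf"
Sliding window (track last position of each char):
  Position 0 ('d'): window [0,0] length 1 -- new best
  Position 1 ('h'): window [0,1] length 2 -- new best
  Position 2 ('e'): window [0,2] length 3 -- new best
  Position 3 ('a'): window [0,3] length 4 -- new best
  Position 4 ('h'): repeat (last at 1), move window start to 2
  Position 4 ('h'): window [2,4] length 3
  Position 5 ('b'): window [2,5] length 4
  Position 6 ('e'): repeat (last at 2), move window start to 3
  Position 6 ('e'): window [3,6] length 4
  Position 7 ('h'): repeat (last at 4), move window start to 5
  Position 7 ('h'): window [5,7] length 3
  Position 8 ('b'): repeat (last at 5), move window start to 6
  Position 8 ('b'): window [6,8] length 3
  Position 9 ('e'): repeat (last at 6), move window start to 7
  Position 9 ('e'): window [7,9] length 3
  Position 10 ('c'): window [7,10] length 4
  Position 11 ('f'): window [7,11] length 5 -- new best
Longest substring with no repeats: "hbecf" with length 5

5


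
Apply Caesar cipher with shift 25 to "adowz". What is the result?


Caesar cipher: shift "adowz" by 25
  'a' (pos 0) + 25 = pos 25 = 'z'
  'd' (pos 3) + 25 = pos 2 = 'c'
  'o' (pos 14) + 25 = pos 13 = 'n'
  'w' (pos 22) + 25 = pos 21 = 'v'
  'z' (pos 25) + 25 = pos 24 = 'y'
Result: zcnvy

zcnvy


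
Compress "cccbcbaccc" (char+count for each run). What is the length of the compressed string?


Input: cccbcbaccc
Runs:
  'c' x 3 => "c3"
  'b' x 1 => "b1"
  'c' x 1 => "c1"
  'b' x 1 => "b1"
  'a' x 1 => "a1"
  'c' x 3 => "c3"
Compressed: "c3b1c1b1a1c3"
Compressed length: 12

12


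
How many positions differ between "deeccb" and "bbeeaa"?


Comparing "deeccb" and "bbeeaa" position by position:
  Position 0: 'd' vs 'b' => DIFFER
  Position 1: 'e' vs 'b' => DIFFER
  Position 2: 'e' vs 'e' => same
  Position 3: 'c' vs 'e' => DIFFER
  Position 4: 'c' vs 'a' => DIFFER
  Position 5: 'b' vs 'a' => DIFFER
Positions that differ: 5

5


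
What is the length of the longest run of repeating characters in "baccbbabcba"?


Input: "baccbbabcba"
Scanning for longest run:
  Position 1 ('a'): new char, reset run to 1
  Position 2 ('c'): new char, reset run to 1
  Position 3 ('c'): continues run of 'c', length=2
  Position 4 ('b'): new char, reset run to 1
  Position 5 ('b'): continues run of 'b', length=2
  Position 6 ('a'): new char, reset run to 1
  Position 7 ('b'): new char, reset run to 1
  Position 8 ('c'): new char, reset run to 1
  Position 9 ('b'): new char, reset run to 1
  Position 10 ('a'): new char, reset run to 1
Longest run: 'c' with length 2

2


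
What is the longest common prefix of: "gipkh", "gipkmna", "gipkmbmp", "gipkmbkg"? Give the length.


Words: gipkh, gipkmna, gipkmbmp, gipkmbkg
  Position 0: all 'g' => match
  Position 1: all 'i' => match
  Position 2: all 'p' => match
  Position 3: all 'k' => match
  Position 4: ('h', 'm', 'm', 'm') => mismatch, stop
LCP = "gipk" (length 4)

4


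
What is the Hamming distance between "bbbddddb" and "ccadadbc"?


Comparing "bbbddddb" and "ccadadbc" position by position:
  Position 0: 'b' vs 'c' => differ
  Position 1: 'b' vs 'c' => differ
  Position 2: 'b' vs 'a' => differ
  Position 3: 'd' vs 'd' => same
  Position 4: 'd' vs 'a' => differ
  Position 5: 'd' vs 'd' => same
  Position 6: 'd' vs 'b' => differ
  Position 7: 'b' vs 'c' => differ
Total differences (Hamming distance): 6

6


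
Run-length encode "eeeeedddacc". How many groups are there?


Input: eeeeedddacc
Scanning for consecutive runs:
  Group 1: 'e' x 5 (positions 0-4)
  Group 2: 'd' x 3 (positions 5-7)
  Group 3: 'a' x 1 (positions 8-8)
  Group 4: 'c' x 2 (positions 9-10)
Total groups: 4

4


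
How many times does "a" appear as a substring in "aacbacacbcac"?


Searching for "a" in "aacbacacbcac"
Scanning each position:
  Position 0: "a" => MATCH
  Position 1: "a" => MATCH
  Position 2: "c" => no
  Position 3: "b" => no
  Position 4: "a" => MATCH
  Position 5: "c" => no
  Position 6: "a" => MATCH
  Position 7: "c" => no
  Position 8: "b" => no
  Position 9: "c" => no
  Position 10: "a" => MATCH
  Position 11: "c" => no
Total occurrences: 5

5


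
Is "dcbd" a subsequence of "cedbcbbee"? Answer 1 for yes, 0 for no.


Check if "dcbd" is a subsequence of "cedbcbbee"
Greedy scan:
  Position 0 ('c'): no match needed
  Position 1 ('e'): no match needed
  Position 2 ('d'): matches sub[0] = 'd'
  Position 3 ('b'): no match needed
  Position 4 ('c'): matches sub[1] = 'c'
  Position 5 ('b'): matches sub[2] = 'b'
  Position 6 ('b'): no match needed
  Position 7 ('e'): no match needed
  Position 8 ('e'): no match needed
Only matched 3/4 characters => not a subsequence

0


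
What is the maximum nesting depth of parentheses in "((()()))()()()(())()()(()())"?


Input: "((()()))()()()(())()()(()())"
Tracking depth:
  Position 0 '(': depth becomes 1
  Position 1 '(': depth becomes 2
  Position 2 '(': depth becomes 3
  Position 3 ')': depth becomes 2
  Position 4 '(': depth becomes 3
  Position 5 ')': depth becomes 2
  Position 6 ')': depth becomes 1
  Position 7 ')': depth becomes 0
  Position 8 '(': depth becomes 1
  Position 9 ')': depth becomes 0
  Position 10 '(': depth becomes 1
  Position 11 ')': depth becomes 0
  Position 12 '(': depth becomes 1
  Position 13 ')': depth becomes 0
  Position 14 '(': depth becomes 1
  Position 15 '(': depth becomes 2
  Position 16 ')': depth becomes 1
  Position 17 ')': depth becomes 0
  Position 18 '(': depth becomes 1
  Position 19 ')': depth becomes 0
  Position 20 '(': depth becomes 1
  Position 21 ')': depth becomes 0
  Position 22 '(': depth becomes 1
  Position 23 '(': depth becomes 2
  Position 24 ')': depth becomes 1
  Position 25 '(': depth becomes 2
  Position 26 ')': depth becomes 1
  Position 27 ')': depth becomes 0
Maximum depth reached: 3

3


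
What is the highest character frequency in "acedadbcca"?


Input: acedadbcca
Character counts:
  'a': 3
  'b': 1
  'c': 3
  'd': 2
  'e': 1
Maximum frequency: 3

3


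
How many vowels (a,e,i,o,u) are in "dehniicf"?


Input: dehniicf
Checking each character:
  'd' at position 0: consonant
  'e' at position 1: vowel (running total: 1)
  'h' at position 2: consonant
  'n' at position 3: consonant
  'i' at position 4: vowel (running total: 2)
  'i' at position 5: vowel (running total: 3)
  'c' at position 6: consonant
  'f' at position 7: consonant
Total vowels: 3

3


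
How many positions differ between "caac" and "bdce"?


Comparing "caac" and "bdce" position by position:
  Position 0: 'c' vs 'b' => DIFFER
  Position 1: 'a' vs 'd' => DIFFER
  Position 2: 'a' vs 'c' => DIFFER
  Position 3: 'c' vs 'e' => DIFFER
Positions that differ: 4

4


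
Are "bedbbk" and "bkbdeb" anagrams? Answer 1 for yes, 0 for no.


Strings: "bedbbk", "bkbdeb"
Sorted first:  bbbdek
Sorted second: bbbdek
Sorted forms match => anagrams

1


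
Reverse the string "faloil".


Input: faloil
Reading characters right to left:
  Position 5: 'l'
  Position 4: 'i'
  Position 3: 'o'
  Position 2: 'l'
  Position 1: 'a'
  Position 0: 'f'
Reversed: liolaf

liolaf


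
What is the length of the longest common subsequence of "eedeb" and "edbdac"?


LCS of "eedeb" and "edbdac"
DP table:
           e    d    b    d    a    c
      0    0    0    0    0    0    0
  e   0    1    1    1    1    1    1
  e   0    1    1    1    1    1    1
  d   0    1    2    2    2    2    2
  e   0    1    2    2    2    2    2
  b   0    1    2    3    3    3    3
LCS length = dp[5][6] = 3

3


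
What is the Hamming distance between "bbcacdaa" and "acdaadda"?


Comparing "bbcacdaa" and "acdaadda" position by position:
  Position 0: 'b' vs 'a' => differ
  Position 1: 'b' vs 'c' => differ
  Position 2: 'c' vs 'd' => differ
  Position 3: 'a' vs 'a' => same
  Position 4: 'c' vs 'a' => differ
  Position 5: 'd' vs 'd' => same
  Position 6: 'a' vs 'd' => differ
  Position 7: 'a' vs 'a' => same
Total differences (Hamming distance): 5

5


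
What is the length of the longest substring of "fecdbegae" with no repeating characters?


Input: "fecdbegae"
Sliding window (track last position of each char):
  Position 0 ('f'): window [0,0] length 1 -- new best
  Position 1 ('e'): window [0,1] length 2 -- new best
  Position 2 ('c'): window [0,2] length 3 -- new best
  Position 3 ('d'): window [0,3] length 4 -- new best
  Position 4 ('b'): window [0,4] length 5 -- new best
  Position 5 ('e'): repeat (last at 1), move window start to 2
  Position 5 ('e'): window [2,5] length 4
  Position 6 ('g'): window [2,6] length 5
  Position 7 ('a'): window [2,7] length 6 -- new best
  Position 8 ('e'): repeat (last at 5), move window start to 6
  Position 8 ('e'): window [6,8] length 3
Longest substring with no repeats: "cdbega" with length 6

6


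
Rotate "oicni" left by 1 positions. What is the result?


Input: "oicni", rotate left by 1
First 1 characters: "o"
Remaining characters: "icni"
Concatenate remaining + first: "icni" + "o" = "icnio"

icnio


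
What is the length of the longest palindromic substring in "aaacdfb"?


Input: "aaacdfb"
Checking substrings for palindromes:
  [0:3] "aaa" (len 3) => palindrome
  [0:2] "aa" (len 2) => palindrome
  [1:3] "aa" (len 2) => palindrome
Longest palindromic substring: "aaa" with length 3

3


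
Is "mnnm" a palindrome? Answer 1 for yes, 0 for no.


Input: mnnm
Reversed: mnnm
  Compare pos 0 ('m') with pos 3 ('m'): match
  Compare pos 1 ('n') with pos 2 ('n'): match
Result: palindrome

1


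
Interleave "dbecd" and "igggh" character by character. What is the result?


Interleaving "dbecd" and "igggh":
  Position 0: 'd' from first, 'i' from second => "di"
  Position 1: 'b' from first, 'g' from second => "bg"
  Position 2: 'e' from first, 'g' from second => "eg"
  Position 3: 'c' from first, 'g' from second => "cg"
  Position 4: 'd' from first, 'h' from second => "dh"
Result: dibgegcgdh

dibgegcgdh


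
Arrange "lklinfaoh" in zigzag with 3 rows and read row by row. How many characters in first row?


Zigzag "lklinfaoh" into 3 rows:
Placing characters:
  'l' => row 0
  'k' => row 1
  'l' => row 2
  'i' => row 1
  'n' => row 0
  'f' => row 1
  'a' => row 2
  'o' => row 1
  'h' => row 0
Rows:
  Row 0: "lnh"
  Row 1: "kifo"
  Row 2: "la"
First row length: 3

3


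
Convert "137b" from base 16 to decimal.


Input: "137b" in base 16
Positional expansion:
  Digit '1' (value 1) x 16^3 = 4096
  Digit '3' (value 3) x 16^2 = 768
  Digit '7' (value 7) x 16^1 = 112
  Digit 'b' (value 11) x 16^0 = 11
Sum = 4987

4987


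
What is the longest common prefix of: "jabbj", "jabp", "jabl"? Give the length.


Words: jabbj, jabp, jabl
  Position 0: all 'j' => match
  Position 1: all 'a' => match
  Position 2: all 'b' => match
  Position 3: ('b', 'p', 'l') => mismatch, stop
LCP = "jab" (length 3)

3


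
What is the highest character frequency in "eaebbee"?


Input: eaebbee
Character counts:
  'a': 1
  'b': 2
  'e': 4
Maximum frequency: 4

4


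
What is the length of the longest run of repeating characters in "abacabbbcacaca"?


Input: "abacabbbcacaca"
Scanning for longest run:
  Position 1 ('b'): new char, reset run to 1
  Position 2 ('a'): new char, reset run to 1
  Position 3 ('c'): new char, reset run to 1
  Position 4 ('a'): new char, reset run to 1
  Position 5 ('b'): new char, reset run to 1
  Position 6 ('b'): continues run of 'b', length=2
  Position 7 ('b'): continues run of 'b', length=3
  Position 8 ('c'): new char, reset run to 1
  Position 9 ('a'): new char, reset run to 1
  Position 10 ('c'): new char, reset run to 1
  Position 11 ('a'): new char, reset run to 1
  Position 12 ('c'): new char, reset run to 1
  Position 13 ('a'): new char, reset run to 1
Longest run: 'b' with length 3

3


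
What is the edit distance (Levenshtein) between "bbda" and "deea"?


Computing edit distance: "bbda" -> "deea"
DP table:
           d    e    e    a
      0    1    2    3    4
  b   1    1    2    3    4
  b   2    2    2    3    4
  d   3    2    3    3    4
  a   4    3    3    4    3
Edit distance = dp[4][4] = 3

3


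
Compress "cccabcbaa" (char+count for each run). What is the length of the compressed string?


Input: cccabcbaa
Runs:
  'c' x 3 => "c3"
  'a' x 1 => "a1"
  'b' x 1 => "b1"
  'c' x 1 => "c1"
  'b' x 1 => "b1"
  'a' x 2 => "a2"
Compressed: "c3a1b1c1b1a2"
Compressed length: 12

12


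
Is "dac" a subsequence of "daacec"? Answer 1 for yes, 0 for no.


Check if "dac" is a subsequence of "daacec"
Greedy scan:
  Position 0 ('d'): matches sub[0] = 'd'
  Position 1 ('a'): matches sub[1] = 'a'
  Position 2 ('a'): no match needed
  Position 3 ('c'): matches sub[2] = 'c'
  Position 4 ('e'): no match needed
  Position 5 ('c'): no match needed
All 3 characters matched => is a subsequence

1


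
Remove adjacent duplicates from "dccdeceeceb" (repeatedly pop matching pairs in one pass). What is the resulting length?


Input: dccdeceeceb
Stack-based adjacent duplicate removal:
  Read 'd': push. Stack: d
  Read 'c': push. Stack: dc
  Read 'c': matches stack top 'c' => pop. Stack: d
  Read 'd': matches stack top 'd' => pop. Stack: (empty)
  Read 'e': push. Stack: e
  Read 'c': push. Stack: ec
  Read 'e': push. Stack: ece
  Read 'e': matches stack top 'e' => pop. Stack: ec
  Read 'c': matches stack top 'c' => pop. Stack: e
  Read 'e': matches stack top 'e' => pop. Stack: (empty)
  Read 'b': push. Stack: b
Final stack: "b" (length 1)

1


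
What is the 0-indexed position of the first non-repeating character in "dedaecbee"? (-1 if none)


Input: dedaecbee
Character frequencies:
  'a': 1
  'b': 1
  'c': 1
  'd': 2
  'e': 4
Scanning left to right for freq == 1:
  Position 0 ('d'): freq=2, skip
  Position 1 ('e'): freq=4, skip
  Position 2 ('d'): freq=2, skip
  Position 3 ('a'): unique! => answer = 3

3


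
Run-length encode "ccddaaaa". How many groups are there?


Input: ccddaaaa
Scanning for consecutive runs:
  Group 1: 'c' x 2 (positions 0-1)
  Group 2: 'd' x 2 (positions 2-3)
  Group 3: 'a' x 4 (positions 4-7)
Total groups: 3

3


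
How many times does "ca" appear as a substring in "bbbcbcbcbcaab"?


Searching for "ca" in "bbbcbcbcbcaab"
Scanning each position:
  Position 0: "bb" => no
  Position 1: "bb" => no
  Position 2: "bc" => no
  Position 3: "cb" => no
  Position 4: "bc" => no
  Position 5: "cb" => no
  Position 6: "bc" => no
  Position 7: "cb" => no
  Position 8: "bc" => no
  Position 9: "ca" => MATCH
  Position 10: "aa" => no
  Position 11: "ab" => no
Total occurrences: 1

1


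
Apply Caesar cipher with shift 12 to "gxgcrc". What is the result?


Caesar cipher: shift "gxgcrc" by 12
  'g' (pos 6) + 12 = pos 18 = 's'
  'x' (pos 23) + 12 = pos 9 = 'j'
  'g' (pos 6) + 12 = pos 18 = 's'
  'c' (pos 2) + 12 = pos 14 = 'o'
  'r' (pos 17) + 12 = pos 3 = 'd'
  'c' (pos 2) + 12 = pos 14 = 'o'
Result: sjsodo

sjsodo


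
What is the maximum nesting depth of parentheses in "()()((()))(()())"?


Input: "()()((()))(()())"
Tracking depth:
  Position 0 '(': depth becomes 1
  Position 1 ')': depth becomes 0
  Position 2 '(': depth becomes 1
  Position 3 ')': depth becomes 0
  Position 4 '(': depth becomes 1
  Position 5 '(': depth becomes 2
  Position 6 '(': depth becomes 3
  Position 7 ')': depth becomes 2
  Position 8 ')': depth becomes 1
  Position 9 ')': depth becomes 0
  Position 10 '(': depth becomes 1
  Position 11 '(': depth becomes 2
  Position 12 ')': depth becomes 1
  Position 13 '(': depth becomes 2
  Position 14 ')': depth becomes 1
  Position 15 ')': depth becomes 0
Maximum depth reached: 3

3
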